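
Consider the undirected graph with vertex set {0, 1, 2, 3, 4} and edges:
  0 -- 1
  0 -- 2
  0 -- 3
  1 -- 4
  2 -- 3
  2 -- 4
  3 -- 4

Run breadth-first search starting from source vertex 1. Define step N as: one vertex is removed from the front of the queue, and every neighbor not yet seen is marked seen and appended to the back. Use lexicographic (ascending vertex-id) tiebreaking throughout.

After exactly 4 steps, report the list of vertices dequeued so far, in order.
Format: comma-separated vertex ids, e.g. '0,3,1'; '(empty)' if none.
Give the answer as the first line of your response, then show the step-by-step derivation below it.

1,0,4,2

step 1: dequeue 1; queue=[0,4]; order=1
step 2: dequeue 0; queue=[4,2,3]; order=1,0
step 3: dequeue 4; queue=[2,3]; order=1,0,4
step 4: dequeue 2; queue=[3]; order=1,0,4,2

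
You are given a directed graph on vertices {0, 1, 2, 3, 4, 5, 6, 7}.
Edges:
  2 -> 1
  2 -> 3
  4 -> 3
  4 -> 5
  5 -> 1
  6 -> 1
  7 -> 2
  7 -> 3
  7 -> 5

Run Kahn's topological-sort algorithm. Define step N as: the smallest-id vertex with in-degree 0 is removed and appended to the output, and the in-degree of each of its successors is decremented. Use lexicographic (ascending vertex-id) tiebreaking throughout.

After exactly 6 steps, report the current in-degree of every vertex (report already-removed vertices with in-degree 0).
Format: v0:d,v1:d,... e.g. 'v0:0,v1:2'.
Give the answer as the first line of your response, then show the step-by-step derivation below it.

v0:0,v1:1,v2:0,v3:0,v4:0,v5:0,v6:0,v7:0

step 1: output 0; order=[0]; indeg=(0,3,1,3,0,2,0,0)
step 2: output 4; order=[0,4]; indeg=(0,3,1,2,0,1,0,0)
step 3: output 6; order=[0,4,6]; indeg=(0,2,1,2,0,1,0,0)
step 4: output 7; order=[0,4,6,7]; indeg=(0,2,0,1,0,0,0,0)
step 5: output 2; order=[0,4,6,7,2]; indeg=(0,1,0,0,0,0,0,0)
step 6: output 3; order=[0,4,6,7,2,3]; indeg=(0,1,0,0,0,0,0,0)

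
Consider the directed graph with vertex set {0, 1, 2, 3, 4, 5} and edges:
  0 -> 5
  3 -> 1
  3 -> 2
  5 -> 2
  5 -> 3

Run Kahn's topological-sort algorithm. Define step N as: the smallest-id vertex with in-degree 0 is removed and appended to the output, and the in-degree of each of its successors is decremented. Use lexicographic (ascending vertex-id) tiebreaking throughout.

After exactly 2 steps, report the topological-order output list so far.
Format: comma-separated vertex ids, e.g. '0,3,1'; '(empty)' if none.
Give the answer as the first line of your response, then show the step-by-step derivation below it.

0,4

step 1: output 0; order=[0]; indeg=(0,1,2,1,0,0)
step 2: output 4; order=[0,4]; indeg=(0,1,2,1,0,0)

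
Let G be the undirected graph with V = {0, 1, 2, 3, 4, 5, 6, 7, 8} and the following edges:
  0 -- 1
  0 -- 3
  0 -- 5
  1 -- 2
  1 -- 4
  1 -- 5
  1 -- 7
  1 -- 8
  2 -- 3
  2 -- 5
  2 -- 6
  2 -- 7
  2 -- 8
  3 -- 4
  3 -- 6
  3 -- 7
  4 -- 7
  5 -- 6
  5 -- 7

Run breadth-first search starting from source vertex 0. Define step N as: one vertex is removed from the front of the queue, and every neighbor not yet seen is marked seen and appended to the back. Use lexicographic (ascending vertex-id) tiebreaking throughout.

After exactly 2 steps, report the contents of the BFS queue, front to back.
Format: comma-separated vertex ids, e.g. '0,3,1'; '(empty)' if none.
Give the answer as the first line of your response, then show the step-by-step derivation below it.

3,5,2,4,7,8

step 1: dequeue 0; queue=[1,3,5]; order=0
step 2: dequeue 1; queue=[3,5,2,4,7,8]; order=0,1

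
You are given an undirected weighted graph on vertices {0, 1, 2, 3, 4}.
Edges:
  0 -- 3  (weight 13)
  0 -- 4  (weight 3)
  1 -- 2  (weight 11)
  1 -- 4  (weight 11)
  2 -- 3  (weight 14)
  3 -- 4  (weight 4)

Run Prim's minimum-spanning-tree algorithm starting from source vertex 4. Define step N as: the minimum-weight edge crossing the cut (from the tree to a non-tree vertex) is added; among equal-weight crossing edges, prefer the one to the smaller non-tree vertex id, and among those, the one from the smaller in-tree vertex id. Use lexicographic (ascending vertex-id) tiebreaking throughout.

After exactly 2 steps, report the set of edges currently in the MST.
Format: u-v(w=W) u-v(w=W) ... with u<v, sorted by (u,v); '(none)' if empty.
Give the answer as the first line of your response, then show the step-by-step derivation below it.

0-4(w=3) 3-4(w=4)

step 1: add edge 0-4 (w=3); MST = {0-4(w=3)}
step 2: add edge 3-4 (w=4); MST = {0-4(w=3) 3-4(w=4)}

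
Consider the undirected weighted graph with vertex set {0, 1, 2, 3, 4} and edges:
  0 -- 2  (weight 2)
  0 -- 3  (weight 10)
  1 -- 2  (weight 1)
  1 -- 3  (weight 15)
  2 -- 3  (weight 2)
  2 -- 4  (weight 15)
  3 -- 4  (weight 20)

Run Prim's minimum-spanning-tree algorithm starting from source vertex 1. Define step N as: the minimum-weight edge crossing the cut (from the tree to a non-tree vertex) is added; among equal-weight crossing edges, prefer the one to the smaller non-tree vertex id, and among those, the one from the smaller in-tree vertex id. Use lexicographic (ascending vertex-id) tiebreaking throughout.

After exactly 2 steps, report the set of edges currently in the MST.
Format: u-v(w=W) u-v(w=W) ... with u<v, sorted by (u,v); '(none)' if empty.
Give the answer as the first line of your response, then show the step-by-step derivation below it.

0-2(w=2) 1-2(w=1)

step 1: add edge 1-2 (w=1); MST = {1-2(w=1)}
step 2: add edge 0-2 (w=2); MST = {0-2(w=2) 1-2(w=1)}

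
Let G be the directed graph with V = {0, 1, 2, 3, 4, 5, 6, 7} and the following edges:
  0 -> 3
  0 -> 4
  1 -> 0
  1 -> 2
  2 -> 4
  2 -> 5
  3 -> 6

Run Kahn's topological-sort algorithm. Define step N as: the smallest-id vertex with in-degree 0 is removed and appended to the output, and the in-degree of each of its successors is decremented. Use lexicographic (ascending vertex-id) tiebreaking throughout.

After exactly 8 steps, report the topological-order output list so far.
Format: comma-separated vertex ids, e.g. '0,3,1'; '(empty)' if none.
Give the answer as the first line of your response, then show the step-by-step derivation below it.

1,0,2,3,4,5,6,7

step 1: output 1; order=[1]; indeg=(0,0,0,1,2,1,1,0)
step 2: output 0; order=[1,0]; indeg=(0,0,0,0,1,1,1,0)
step 3: output 2; order=[1,0,2]; indeg=(0,0,0,0,0,0,1,0)
step 4: output 3; order=[1,0,2,3]; indeg=(0,0,0,0,0,0,0,0)
step 5: output 4; order=[1,0,2,3,4]; indeg=(0,0,0,0,0,0,0,0)
step 6: output 5; order=[1,0,2,3,4,5]; indeg=(0,0,0,0,0,0,0,0)
step 7: output 6; order=[1,0,2,3,4,5,6]; indeg=(0,0,0,0,0,0,0,0)
step 8: output 7; order=[1,0,2,3,4,5,6,7]; indeg=(0,0,0,0,0,0,0,0)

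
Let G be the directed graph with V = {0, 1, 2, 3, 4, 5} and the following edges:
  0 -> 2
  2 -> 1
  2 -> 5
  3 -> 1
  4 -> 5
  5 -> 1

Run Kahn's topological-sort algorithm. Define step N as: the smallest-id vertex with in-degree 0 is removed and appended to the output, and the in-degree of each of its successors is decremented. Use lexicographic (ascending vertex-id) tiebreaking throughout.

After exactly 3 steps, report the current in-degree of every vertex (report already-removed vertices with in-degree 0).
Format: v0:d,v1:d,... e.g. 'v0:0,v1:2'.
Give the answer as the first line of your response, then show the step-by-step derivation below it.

v0:0,v1:1,v2:0,v3:0,v4:0,v5:1

step 1: output 0; order=[0]; indeg=(0,3,0,0,0,2)
step 2: output 2; order=[0,2]; indeg=(0,2,0,0,0,1)
step 3: output 3; order=[0,2,3]; indeg=(0,1,0,0,0,1)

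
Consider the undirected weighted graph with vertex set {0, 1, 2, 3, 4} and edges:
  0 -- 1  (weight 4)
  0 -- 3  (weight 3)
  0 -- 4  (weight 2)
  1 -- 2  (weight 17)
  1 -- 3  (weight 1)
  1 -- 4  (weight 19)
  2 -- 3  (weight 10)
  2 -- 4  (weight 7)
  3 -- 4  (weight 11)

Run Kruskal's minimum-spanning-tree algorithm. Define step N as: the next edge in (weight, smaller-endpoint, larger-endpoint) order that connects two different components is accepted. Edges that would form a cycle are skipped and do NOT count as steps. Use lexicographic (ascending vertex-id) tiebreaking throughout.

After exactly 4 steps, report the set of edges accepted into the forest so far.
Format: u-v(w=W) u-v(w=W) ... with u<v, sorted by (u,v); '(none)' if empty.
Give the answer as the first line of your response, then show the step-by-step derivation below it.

0-3(w=3) 0-4(w=2) 1-3(w=1) 2-4(w=7)

step 1: add edge 1-3 (w=1); MST = {1-3(w=1)}
step 2: add edge 0-4 (w=2); MST = {0-4(w=2) 1-3(w=1)}
step 3: add edge 0-3 (w=3); MST = {0-3(w=3) 0-4(w=2) 1-3(w=1)}
step 4: add edge 2-4 (w=7); MST = {0-3(w=3) 0-4(w=2) 1-3(w=1) 2-4(w=7)}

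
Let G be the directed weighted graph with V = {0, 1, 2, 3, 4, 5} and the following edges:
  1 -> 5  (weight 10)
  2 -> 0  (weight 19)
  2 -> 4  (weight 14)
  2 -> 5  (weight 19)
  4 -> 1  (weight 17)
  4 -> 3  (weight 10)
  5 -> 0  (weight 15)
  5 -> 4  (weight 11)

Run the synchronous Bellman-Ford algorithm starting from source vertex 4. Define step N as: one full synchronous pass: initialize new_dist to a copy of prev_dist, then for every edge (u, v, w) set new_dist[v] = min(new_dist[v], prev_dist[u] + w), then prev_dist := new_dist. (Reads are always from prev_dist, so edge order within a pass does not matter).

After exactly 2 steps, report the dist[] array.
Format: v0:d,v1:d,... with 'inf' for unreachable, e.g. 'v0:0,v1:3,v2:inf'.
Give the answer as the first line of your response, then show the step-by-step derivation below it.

v0:inf,v1:17,v2:inf,v3:10,v4:0,v5:27

step 1: dist = v0:inf,v1:17,v2:inf,v3:10,v4:0,v5:inf
step 2: dist = v0:inf,v1:17,v2:inf,v3:10,v4:0,v5:27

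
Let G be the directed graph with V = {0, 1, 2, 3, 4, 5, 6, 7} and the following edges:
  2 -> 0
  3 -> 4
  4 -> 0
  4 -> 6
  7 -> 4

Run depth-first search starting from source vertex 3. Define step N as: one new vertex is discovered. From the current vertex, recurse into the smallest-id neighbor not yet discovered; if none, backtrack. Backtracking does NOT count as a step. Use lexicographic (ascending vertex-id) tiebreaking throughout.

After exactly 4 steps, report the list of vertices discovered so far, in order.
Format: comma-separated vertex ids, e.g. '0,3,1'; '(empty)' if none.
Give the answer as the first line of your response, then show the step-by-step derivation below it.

3,4,0,6

step 1: discover 3; path=3; order=3
step 2: discover 4; path=3>4; order=3,4
step 3: discover 0; path=3>4>0; order=3,4,0
step 4: discover 6; path=3>4>6; order=3,4,0,6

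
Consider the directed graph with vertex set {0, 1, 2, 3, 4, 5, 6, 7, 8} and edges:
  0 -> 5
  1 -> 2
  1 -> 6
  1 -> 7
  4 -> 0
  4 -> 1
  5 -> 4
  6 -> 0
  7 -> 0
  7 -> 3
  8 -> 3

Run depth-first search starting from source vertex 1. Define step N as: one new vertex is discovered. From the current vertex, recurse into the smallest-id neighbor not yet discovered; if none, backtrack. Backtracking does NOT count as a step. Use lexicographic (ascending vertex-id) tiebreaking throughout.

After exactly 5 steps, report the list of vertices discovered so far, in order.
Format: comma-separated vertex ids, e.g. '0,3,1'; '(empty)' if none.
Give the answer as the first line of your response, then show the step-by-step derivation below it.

1,2,6,0,5

step 1: discover 1; path=1; order=1
step 2: discover 2; path=1>2; order=1,2
step 3: discover 6; path=1>6; order=1,2,6
step 4: discover 0; path=1>6>0; order=1,2,6,0
step 5: discover 5; path=1>6>0>5; order=1,2,6,0,5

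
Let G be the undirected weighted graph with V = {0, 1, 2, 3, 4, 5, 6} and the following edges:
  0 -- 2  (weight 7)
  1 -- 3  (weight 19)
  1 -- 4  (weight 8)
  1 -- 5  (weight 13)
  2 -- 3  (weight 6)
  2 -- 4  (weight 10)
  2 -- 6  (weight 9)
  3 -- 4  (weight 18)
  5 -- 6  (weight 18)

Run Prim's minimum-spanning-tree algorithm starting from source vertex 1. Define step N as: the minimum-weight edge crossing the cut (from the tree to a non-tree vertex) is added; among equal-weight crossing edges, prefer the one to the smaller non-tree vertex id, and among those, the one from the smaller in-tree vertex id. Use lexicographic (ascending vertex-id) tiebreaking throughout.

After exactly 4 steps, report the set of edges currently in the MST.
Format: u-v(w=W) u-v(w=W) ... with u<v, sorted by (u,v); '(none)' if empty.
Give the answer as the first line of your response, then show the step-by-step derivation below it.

0-2(w=7) 1-4(w=8) 2-3(w=6) 2-4(w=10)

step 1: add edge 1-4 (w=8); MST = {1-4(w=8)}
step 2: add edge 2-4 (w=10); MST = {1-4(w=8) 2-4(w=10)}
step 3: add edge 2-3 (w=6); MST = {1-4(w=8) 2-3(w=6) 2-4(w=10)}
step 4: add edge 0-2 (w=7); MST = {0-2(w=7) 1-4(w=8) 2-3(w=6) 2-4(w=10)}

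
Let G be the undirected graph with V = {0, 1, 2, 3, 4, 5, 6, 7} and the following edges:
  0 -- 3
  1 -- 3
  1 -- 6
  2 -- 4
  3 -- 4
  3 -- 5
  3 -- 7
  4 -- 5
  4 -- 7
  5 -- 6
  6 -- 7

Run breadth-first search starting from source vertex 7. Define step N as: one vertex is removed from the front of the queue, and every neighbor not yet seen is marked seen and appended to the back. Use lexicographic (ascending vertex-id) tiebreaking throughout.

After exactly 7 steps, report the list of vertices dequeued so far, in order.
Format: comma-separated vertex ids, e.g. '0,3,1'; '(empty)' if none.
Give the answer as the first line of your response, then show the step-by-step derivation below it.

7,3,4,6,0,1,5

step 1: dequeue 7; queue=[3,4,6]; order=7
step 2: dequeue 3; queue=[4,6,0,1,5]; order=7,3
step 3: dequeue 4; queue=[6,0,1,5,2]; order=7,3,4
step 4: dequeue 6; queue=[0,1,5,2]; order=7,3,4,6
step 5: dequeue 0; queue=[1,5,2]; order=7,3,4,6,0
step 6: dequeue 1; queue=[5,2]; order=7,3,4,6,0,1
step 7: dequeue 5; queue=[2]; order=7,3,4,6,0,1,5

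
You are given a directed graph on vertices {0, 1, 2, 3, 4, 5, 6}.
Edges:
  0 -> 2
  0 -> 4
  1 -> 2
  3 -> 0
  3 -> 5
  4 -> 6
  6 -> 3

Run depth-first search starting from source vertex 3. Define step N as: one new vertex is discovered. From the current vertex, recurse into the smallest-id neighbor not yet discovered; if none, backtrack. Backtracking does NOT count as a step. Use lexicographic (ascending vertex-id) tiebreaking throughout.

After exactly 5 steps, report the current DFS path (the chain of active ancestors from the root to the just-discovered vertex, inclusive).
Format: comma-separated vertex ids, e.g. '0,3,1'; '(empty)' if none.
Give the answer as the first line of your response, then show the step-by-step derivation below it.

3,0,4,6

step 1: discover 3; path=3; order=3
step 2: discover 0; path=3>0; order=3,0
step 3: discover 2; path=3>0>2; order=3,0,2
step 4: discover 4; path=3>0>4; order=3,0,2,4
step 5: discover 6; path=3>0>4>6; order=3,0,2,4,6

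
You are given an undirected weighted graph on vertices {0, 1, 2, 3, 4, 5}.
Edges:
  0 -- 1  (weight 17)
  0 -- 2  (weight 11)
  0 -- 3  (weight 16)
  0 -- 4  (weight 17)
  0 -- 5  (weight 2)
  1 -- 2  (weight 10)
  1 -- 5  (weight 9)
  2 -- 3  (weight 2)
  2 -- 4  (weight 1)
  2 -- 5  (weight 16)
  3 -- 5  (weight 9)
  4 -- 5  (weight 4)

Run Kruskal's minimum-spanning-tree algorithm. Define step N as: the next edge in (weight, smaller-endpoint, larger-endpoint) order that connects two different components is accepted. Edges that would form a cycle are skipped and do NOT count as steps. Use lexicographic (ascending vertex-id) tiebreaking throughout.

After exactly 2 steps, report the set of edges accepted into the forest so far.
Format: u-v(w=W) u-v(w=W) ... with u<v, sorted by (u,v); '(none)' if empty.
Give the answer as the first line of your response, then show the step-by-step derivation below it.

0-5(w=2) 2-4(w=1)

step 1: add edge 2-4 (w=1); MST = {2-4(w=1)}
step 2: add edge 0-5 (w=2); MST = {0-5(w=2) 2-4(w=1)}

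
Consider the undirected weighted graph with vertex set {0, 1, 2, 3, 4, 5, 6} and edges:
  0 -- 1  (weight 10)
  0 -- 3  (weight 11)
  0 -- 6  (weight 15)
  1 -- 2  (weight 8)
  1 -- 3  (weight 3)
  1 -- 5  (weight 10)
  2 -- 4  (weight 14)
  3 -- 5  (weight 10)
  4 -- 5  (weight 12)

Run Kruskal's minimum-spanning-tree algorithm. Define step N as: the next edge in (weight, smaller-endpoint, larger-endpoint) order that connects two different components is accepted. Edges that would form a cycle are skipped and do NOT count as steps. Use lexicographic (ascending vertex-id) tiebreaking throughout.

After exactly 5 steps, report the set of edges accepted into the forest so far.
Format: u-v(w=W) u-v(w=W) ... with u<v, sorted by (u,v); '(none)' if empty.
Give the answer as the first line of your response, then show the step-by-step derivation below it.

0-1(w=10) 1-2(w=8) 1-3(w=3) 1-5(w=10) 4-5(w=12)

step 1: add edge 1-3 (w=3); MST = {1-3(w=3)}
step 2: add edge 1-2 (w=8); MST = {1-2(w=8) 1-3(w=3)}
step 3: add edge 0-1 (w=10); MST = {0-1(w=10) 1-2(w=8) 1-3(w=3)}
step 4: add edge 1-5 (w=10); MST = {0-1(w=10) 1-2(w=8) 1-3(w=3) 1-5(w=10)}
step 5: add edge 4-5 (w=12); MST = {0-1(w=10) 1-2(w=8) 1-3(w=3) 1-5(w=10) 4-5(w=12)}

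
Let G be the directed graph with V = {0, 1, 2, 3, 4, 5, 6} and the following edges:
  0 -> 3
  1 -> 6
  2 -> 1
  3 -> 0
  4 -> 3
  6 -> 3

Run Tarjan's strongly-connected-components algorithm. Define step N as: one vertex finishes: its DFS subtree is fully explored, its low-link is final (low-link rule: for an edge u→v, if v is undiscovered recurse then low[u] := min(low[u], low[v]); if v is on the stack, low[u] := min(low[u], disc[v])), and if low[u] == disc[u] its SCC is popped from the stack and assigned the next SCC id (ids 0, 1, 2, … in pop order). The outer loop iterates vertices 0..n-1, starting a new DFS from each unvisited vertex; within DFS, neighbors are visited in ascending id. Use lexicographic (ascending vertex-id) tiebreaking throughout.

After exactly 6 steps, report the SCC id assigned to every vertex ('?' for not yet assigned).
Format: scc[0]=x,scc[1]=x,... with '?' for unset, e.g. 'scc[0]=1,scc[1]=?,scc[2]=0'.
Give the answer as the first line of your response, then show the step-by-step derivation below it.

scc[0]=0,scc[1]=2,scc[2]=3,scc[3]=0,scc[4]=4,scc[5]=?,scc[6]=1

step 1: low=(low[0]=0,low[1]=?,low[2]=?,low[3]=0,low[4]=?,low[5]=?,low[6]=?); scc=(scc[0]=?,scc[1]=?,scc[2]=?,scc[3]=?,scc[4]=?,scc[5]=?,scc[6]=?)
step 2: low=(low[0]=0,low[1]=?,low[2]=?,low[3]=0,low[4]=?,low[5]=?,low[6]=?); scc=(scc[0]=0,scc[1]=?,scc[2]=?,scc[3]=0,scc[4]=?,scc[5]=?,scc[6]=?)
step 3: low=(low[0]=0,low[1]=2,low[2]=?,low[3]=0,low[4]=?,low[5]=?,low[6]=3); scc=(scc[0]=0,scc[1]=?,scc[2]=?,scc[3]=0,scc[4]=?,scc[5]=?,scc[6]=1)
step 4: low=(low[0]=0,low[1]=2,low[2]=?,low[3]=0,low[4]=?,low[5]=?,low[6]=3); scc=(scc[0]=0,scc[1]=2,scc[2]=?,scc[3]=0,scc[4]=?,scc[5]=?,scc[6]=1)
step 5: low=(low[0]=0,low[1]=2,low[2]=4,low[3]=0,low[4]=?,low[5]=?,low[6]=3); scc=(scc[0]=0,scc[1]=2,scc[2]=3,scc[3]=0,scc[4]=?,scc[5]=?,scc[6]=1)
step 6: low=(low[0]=0,low[1]=2,low[2]=4,low[3]=0,low[4]=5,low[5]=?,low[6]=3); scc=(scc[0]=0,scc[1]=2,scc[2]=3,scc[3]=0,scc[4]=4,scc[5]=?,scc[6]=1)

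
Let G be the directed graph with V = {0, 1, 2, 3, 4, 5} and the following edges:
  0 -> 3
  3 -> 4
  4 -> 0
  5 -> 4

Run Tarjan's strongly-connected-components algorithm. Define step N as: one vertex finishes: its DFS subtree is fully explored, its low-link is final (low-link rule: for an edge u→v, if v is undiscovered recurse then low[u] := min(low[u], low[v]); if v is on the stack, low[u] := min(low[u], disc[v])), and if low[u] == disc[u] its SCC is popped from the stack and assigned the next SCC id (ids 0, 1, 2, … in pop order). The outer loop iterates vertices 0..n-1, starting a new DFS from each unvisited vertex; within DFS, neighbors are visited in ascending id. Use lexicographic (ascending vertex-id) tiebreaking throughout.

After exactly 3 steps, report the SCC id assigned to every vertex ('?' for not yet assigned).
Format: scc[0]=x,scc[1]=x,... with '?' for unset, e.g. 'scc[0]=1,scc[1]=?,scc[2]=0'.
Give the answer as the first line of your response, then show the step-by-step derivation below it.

scc[0]=0,scc[1]=?,scc[2]=?,scc[3]=0,scc[4]=0,scc[5]=?

step 1: low=(low[0]=0,low[1]=?,low[2]=?,low[3]=1,low[4]=0,low[5]=?); scc=(scc[0]=?,scc[1]=?,scc[2]=?,scc[3]=?,scc[4]=?,scc[5]=?)
step 2: low=(low[0]=0,low[1]=?,low[2]=?,low[3]=0,low[4]=0,low[5]=?); scc=(scc[0]=?,scc[1]=?,scc[2]=?,scc[3]=?,scc[4]=?,scc[5]=?)
step 3: low=(low[0]=0,low[1]=?,low[2]=?,low[3]=0,low[4]=0,low[5]=?); scc=(scc[0]=0,scc[1]=?,scc[2]=?,scc[3]=0,scc[4]=0,scc[5]=?)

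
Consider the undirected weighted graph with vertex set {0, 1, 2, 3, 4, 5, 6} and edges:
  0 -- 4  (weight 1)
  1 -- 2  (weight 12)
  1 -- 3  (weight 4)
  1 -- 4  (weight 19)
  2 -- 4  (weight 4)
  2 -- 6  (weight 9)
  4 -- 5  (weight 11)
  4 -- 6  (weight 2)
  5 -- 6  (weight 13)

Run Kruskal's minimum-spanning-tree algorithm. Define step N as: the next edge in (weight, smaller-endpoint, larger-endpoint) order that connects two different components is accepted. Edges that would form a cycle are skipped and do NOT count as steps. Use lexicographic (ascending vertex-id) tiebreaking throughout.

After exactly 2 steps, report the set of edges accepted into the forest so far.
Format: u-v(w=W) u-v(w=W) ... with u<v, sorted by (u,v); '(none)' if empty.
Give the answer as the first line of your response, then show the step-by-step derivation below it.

0-4(w=1) 4-6(w=2)

step 1: add edge 0-4 (w=1); MST = {0-4(w=1)}
step 2: add edge 4-6 (w=2); MST = {0-4(w=1) 4-6(w=2)}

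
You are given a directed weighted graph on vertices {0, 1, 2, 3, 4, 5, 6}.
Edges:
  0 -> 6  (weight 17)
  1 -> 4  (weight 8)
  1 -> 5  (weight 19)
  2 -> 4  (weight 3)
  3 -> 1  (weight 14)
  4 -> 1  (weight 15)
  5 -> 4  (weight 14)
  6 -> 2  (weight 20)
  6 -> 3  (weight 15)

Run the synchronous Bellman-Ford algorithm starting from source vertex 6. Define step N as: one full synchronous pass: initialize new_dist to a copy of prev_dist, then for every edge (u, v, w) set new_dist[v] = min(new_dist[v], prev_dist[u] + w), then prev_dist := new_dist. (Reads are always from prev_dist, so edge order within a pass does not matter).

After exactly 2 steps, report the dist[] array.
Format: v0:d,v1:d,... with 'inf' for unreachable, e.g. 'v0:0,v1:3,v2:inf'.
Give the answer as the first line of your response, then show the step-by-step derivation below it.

v0:inf,v1:29,v2:20,v3:15,v4:23,v5:inf,v6:0

step 1: dist = v0:inf,v1:inf,v2:20,v3:15,v4:inf,v5:inf,v6:0
step 2: dist = v0:inf,v1:29,v2:20,v3:15,v4:23,v5:inf,v6:0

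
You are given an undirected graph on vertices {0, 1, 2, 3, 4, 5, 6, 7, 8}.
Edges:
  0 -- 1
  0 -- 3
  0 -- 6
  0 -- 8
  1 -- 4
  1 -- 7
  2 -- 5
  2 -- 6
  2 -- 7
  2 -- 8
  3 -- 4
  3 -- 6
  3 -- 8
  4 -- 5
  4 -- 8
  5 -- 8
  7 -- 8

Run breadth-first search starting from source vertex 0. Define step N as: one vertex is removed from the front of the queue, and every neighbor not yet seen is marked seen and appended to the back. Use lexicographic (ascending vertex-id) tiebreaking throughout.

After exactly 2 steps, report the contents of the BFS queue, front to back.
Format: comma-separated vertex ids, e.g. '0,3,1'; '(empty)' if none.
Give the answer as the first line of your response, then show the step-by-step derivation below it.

3,6,8,4,7

step 1: dequeue 0; queue=[1,3,6,8]; order=0
step 2: dequeue 1; queue=[3,6,8,4,7]; order=0,1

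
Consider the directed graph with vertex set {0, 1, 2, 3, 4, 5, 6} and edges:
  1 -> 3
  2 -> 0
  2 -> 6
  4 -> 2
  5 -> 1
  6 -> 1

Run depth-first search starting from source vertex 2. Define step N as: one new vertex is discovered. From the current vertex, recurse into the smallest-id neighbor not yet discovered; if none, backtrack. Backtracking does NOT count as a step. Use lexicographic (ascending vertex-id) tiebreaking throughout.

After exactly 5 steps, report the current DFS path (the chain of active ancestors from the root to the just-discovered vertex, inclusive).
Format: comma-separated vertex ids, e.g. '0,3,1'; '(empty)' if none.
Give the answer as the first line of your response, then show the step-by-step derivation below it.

2,6,1,3

step 1: discover 2; path=2; order=2
step 2: discover 0; path=2>0; order=2,0
step 3: discover 6; path=2>6; order=2,0,6
step 4: discover 1; path=2>6>1; order=2,0,6,1
step 5: discover 3; path=2>6>1>3; order=2,0,6,1,3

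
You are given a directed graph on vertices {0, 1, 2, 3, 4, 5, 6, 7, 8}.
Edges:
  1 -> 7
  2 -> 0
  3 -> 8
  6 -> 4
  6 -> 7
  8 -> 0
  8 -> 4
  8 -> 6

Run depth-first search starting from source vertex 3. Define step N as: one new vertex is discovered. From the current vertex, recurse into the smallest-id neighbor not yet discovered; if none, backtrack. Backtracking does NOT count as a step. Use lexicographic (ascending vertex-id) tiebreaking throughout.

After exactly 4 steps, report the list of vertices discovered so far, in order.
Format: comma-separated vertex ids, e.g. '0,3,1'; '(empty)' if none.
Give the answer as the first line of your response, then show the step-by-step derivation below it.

3,8,0,4

step 1: discover 3; path=3; order=3
step 2: discover 8; path=3>8; order=3,8
step 3: discover 0; path=3>8>0; order=3,8,0
step 4: discover 4; path=3>8>4; order=3,8,0,4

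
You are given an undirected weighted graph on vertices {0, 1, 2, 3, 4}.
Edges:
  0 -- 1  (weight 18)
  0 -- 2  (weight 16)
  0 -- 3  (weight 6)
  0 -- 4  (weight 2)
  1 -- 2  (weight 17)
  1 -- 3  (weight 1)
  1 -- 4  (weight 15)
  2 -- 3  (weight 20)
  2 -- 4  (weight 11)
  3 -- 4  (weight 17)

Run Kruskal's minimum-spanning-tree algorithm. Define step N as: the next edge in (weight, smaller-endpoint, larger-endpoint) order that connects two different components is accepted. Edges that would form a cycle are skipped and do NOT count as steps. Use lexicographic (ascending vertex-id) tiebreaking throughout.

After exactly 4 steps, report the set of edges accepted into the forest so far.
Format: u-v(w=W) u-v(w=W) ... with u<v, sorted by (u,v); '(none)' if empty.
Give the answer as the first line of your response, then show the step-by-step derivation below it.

0-3(w=6) 0-4(w=2) 1-3(w=1) 2-4(w=11)

step 1: add edge 1-3 (w=1); MST = {1-3(w=1)}
step 2: add edge 0-4 (w=2); MST = {0-4(w=2) 1-3(w=1)}
step 3: add edge 0-3 (w=6); MST = {0-3(w=6) 0-4(w=2) 1-3(w=1)}
step 4: add edge 2-4 (w=11); MST = {0-3(w=6) 0-4(w=2) 1-3(w=1) 2-4(w=11)}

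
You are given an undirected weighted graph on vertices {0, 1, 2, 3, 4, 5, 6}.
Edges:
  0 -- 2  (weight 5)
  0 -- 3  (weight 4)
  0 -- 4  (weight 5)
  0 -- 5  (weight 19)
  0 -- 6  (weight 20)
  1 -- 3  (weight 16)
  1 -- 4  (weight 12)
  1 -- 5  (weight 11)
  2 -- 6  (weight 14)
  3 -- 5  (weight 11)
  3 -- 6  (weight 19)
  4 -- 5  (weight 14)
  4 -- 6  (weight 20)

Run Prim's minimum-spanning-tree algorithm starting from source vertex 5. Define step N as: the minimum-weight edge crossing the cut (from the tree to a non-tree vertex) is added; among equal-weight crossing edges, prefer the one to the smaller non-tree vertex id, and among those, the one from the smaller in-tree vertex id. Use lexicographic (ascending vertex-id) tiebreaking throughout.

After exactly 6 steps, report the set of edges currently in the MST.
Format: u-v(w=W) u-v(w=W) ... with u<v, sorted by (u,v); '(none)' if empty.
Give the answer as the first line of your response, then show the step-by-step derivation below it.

0-2(w=5) 0-3(w=4) 0-4(w=5) 1-5(w=11) 2-6(w=14) 3-5(w=11)

step 1: add edge 1-5 (w=11); MST = {1-5(w=11)}
step 2: add edge 3-5 (w=11); MST = {1-5(w=11) 3-5(w=11)}
step 3: add edge 0-3 (w=4); MST = {0-3(w=4) 1-5(w=11) 3-5(w=11)}
step 4: add edge 0-2 (w=5); MST = {0-2(w=5) 0-3(w=4) 1-5(w=11) 3-5(w=11)}
step 5: add edge 0-4 (w=5); MST = {0-2(w=5) 0-3(w=4) 0-4(w=5) 1-5(w=11) 3-5(w=11)}
step 6: add edge 2-6 (w=14); MST = {0-2(w=5) 0-3(w=4) 0-4(w=5) 1-5(w=11) 2-6(w=14) 3-5(w=11)}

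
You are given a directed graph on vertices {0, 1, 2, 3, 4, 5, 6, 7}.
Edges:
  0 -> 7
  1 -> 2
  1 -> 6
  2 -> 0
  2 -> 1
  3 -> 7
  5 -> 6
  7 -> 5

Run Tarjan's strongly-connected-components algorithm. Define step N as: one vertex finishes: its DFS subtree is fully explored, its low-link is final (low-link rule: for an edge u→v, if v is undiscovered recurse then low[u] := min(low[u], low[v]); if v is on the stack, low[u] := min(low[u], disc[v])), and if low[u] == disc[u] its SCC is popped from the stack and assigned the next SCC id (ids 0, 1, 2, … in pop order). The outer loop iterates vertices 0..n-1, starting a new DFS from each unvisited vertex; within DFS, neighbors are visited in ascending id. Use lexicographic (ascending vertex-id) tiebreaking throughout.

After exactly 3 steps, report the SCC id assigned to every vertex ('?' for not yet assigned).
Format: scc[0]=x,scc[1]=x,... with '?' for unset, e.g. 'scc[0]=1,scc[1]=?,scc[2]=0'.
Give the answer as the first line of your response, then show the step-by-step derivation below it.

scc[0]=?,scc[1]=?,scc[2]=?,scc[3]=?,scc[4]=?,scc[5]=1,scc[6]=0,scc[7]=2

step 1: low=(low[0]=0,low[1]=?,low[2]=?,low[3]=?,low[4]=?,low[5]=2,low[6]=3,low[7]=1); scc=(scc[0]=?,scc[1]=?,scc[2]=?,scc[3]=?,scc[4]=?,scc[5]=?,scc[6]=0,scc[7]=?)
step 2: low=(low[0]=0,low[1]=?,low[2]=?,low[3]=?,low[4]=?,low[5]=2,low[6]=3,low[7]=1); scc=(scc[0]=?,scc[1]=?,scc[2]=?,scc[3]=?,scc[4]=?,scc[5]=1,scc[6]=0,scc[7]=?)
step 3: low=(low[0]=0,low[1]=?,low[2]=?,low[3]=?,low[4]=?,low[5]=2,low[6]=3,low[7]=1); scc=(scc[0]=?,scc[1]=?,scc[2]=?,scc[3]=?,scc[4]=?,scc[5]=1,scc[6]=0,scc[7]=2)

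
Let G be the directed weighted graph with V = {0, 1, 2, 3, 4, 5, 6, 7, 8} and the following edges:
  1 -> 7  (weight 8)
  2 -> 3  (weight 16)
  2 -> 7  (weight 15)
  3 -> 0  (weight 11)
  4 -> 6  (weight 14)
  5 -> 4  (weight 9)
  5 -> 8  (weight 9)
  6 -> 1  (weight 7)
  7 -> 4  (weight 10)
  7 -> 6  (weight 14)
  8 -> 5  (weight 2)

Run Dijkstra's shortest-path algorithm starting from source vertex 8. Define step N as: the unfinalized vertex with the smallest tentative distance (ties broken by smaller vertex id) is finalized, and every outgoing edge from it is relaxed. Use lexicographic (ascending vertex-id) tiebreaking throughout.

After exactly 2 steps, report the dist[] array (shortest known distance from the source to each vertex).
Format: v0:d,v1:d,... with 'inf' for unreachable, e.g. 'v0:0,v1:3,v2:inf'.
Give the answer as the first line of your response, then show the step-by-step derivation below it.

v0:inf,v1:inf,v2:inf,v3:inf,v4:11,v5:2,v6:inf,v7:inf,v8:0

step 1: dist = v0:inf,v1:inf,v2:inf,v3:inf,v4:inf,v5:2,v6:inf,v7:inf,v8:0
step 2: dist = v0:inf,v1:inf,v2:inf,v3:inf,v4:11,v5:2,v6:inf,v7:inf,v8:0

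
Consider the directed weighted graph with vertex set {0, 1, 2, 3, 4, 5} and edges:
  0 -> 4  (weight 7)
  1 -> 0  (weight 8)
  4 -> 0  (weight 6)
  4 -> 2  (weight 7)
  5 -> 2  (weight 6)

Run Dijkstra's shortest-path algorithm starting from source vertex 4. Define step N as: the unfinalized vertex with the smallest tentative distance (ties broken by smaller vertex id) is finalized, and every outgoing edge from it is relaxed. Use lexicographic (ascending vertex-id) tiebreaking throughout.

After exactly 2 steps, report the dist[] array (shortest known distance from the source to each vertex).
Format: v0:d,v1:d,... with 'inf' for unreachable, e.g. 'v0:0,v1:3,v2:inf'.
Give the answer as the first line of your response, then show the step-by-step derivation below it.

v0:6,v1:inf,v2:7,v3:inf,v4:0,v5:inf

step 1: dist = v0:6,v1:inf,v2:7,v3:inf,v4:0,v5:inf
step 2: dist = v0:6,v1:inf,v2:7,v3:inf,v4:0,v5:inf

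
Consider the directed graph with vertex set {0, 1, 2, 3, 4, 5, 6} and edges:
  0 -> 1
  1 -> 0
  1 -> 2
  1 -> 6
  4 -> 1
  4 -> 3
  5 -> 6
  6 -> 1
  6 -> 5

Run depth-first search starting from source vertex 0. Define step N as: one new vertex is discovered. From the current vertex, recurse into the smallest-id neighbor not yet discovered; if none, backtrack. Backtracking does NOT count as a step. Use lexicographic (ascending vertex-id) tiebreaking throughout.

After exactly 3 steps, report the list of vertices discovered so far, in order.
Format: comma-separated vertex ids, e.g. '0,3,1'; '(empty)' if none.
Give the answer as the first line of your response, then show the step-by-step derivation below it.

0,1,2

step 1: discover 0; path=0; order=0
step 2: discover 1; path=0>1; order=0,1
step 3: discover 2; path=0>1>2; order=0,1,2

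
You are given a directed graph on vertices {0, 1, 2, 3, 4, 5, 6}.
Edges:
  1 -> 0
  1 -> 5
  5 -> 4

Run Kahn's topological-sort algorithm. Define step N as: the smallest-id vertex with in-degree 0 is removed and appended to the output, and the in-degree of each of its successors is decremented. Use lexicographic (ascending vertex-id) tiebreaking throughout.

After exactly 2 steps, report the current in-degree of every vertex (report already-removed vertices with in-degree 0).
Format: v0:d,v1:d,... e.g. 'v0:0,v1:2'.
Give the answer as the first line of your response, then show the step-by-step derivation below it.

v0:0,v1:0,v2:0,v3:0,v4:1,v5:0,v6:0

step 1: output 1; order=[1]; indeg=(0,0,0,0,1,0,0)
step 2: output 0; order=[1,0]; indeg=(0,0,0,0,1,0,0)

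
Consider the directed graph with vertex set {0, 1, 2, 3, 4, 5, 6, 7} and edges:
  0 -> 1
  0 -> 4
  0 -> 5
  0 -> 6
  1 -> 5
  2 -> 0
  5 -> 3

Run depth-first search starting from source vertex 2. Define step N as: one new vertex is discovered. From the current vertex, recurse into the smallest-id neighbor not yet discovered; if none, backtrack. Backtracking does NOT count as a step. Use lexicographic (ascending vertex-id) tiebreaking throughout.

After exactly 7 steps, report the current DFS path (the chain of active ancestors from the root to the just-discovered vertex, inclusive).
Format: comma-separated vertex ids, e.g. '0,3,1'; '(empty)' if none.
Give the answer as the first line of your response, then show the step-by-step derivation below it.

2,0,6

step 1: discover 2; path=2; order=2
step 2: discover 0; path=2>0; order=2,0
step 3: discover 1; path=2>0>1; order=2,0,1
step 4: discover 5; path=2>0>1>5; order=2,0,1,5
step 5: discover 3; path=2>0>1>5>3; order=2,0,1,5,3
step 6: discover 4; path=2>0>4; order=2,0,1,5,3,4
step 7: discover 6; path=2>0>6; order=2,0,1,5,3,4,6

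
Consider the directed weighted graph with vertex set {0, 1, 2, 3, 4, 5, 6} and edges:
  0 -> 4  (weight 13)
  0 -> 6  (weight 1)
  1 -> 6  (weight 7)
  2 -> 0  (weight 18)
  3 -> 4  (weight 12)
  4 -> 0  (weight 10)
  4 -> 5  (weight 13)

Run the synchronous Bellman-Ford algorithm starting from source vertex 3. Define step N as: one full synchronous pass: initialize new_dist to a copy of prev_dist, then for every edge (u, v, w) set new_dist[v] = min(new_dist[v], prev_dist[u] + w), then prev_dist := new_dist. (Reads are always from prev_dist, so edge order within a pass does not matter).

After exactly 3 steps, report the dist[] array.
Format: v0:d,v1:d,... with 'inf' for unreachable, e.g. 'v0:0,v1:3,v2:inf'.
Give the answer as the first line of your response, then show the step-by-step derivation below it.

v0:22,v1:inf,v2:inf,v3:0,v4:12,v5:25,v6:23

step 1: dist = v0:inf,v1:inf,v2:inf,v3:0,v4:12,v5:inf,v6:inf
step 2: dist = v0:22,v1:inf,v2:inf,v3:0,v4:12,v5:25,v6:inf
step 3: dist = v0:22,v1:inf,v2:inf,v3:0,v4:12,v5:25,v6:23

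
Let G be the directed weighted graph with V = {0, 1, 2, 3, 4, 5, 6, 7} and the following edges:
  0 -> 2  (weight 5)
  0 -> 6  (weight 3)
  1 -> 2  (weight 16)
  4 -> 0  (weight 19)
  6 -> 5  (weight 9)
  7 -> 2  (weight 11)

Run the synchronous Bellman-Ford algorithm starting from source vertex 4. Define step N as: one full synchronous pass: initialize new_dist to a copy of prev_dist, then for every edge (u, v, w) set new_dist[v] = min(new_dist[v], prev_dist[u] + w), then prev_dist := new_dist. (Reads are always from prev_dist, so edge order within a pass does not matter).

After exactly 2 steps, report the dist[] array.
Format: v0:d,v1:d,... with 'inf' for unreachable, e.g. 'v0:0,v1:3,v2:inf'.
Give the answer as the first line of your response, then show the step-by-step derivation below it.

v0:19,v1:inf,v2:24,v3:inf,v4:0,v5:inf,v6:22,v7:inf

step 1: dist = v0:19,v1:inf,v2:inf,v3:inf,v4:0,v5:inf,v6:inf,v7:inf
step 2: dist = v0:19,v1:inf,v2:24,v3:inf,v4:0,v5:inf,v6:22,v7:inf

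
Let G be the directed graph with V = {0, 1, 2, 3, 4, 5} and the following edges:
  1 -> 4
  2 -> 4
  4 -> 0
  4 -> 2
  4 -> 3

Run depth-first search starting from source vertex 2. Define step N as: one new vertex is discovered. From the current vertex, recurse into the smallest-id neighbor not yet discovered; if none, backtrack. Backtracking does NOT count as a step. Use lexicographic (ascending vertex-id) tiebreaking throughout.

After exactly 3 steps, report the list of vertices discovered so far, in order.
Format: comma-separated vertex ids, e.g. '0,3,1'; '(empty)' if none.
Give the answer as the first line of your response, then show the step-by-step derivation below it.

2,4,0

step 1: discover 2; path=2; order=2
step 2: discover 4; path=2>4; order=2,4
step 3: discover 0; path=2>4>0; order=2,4,0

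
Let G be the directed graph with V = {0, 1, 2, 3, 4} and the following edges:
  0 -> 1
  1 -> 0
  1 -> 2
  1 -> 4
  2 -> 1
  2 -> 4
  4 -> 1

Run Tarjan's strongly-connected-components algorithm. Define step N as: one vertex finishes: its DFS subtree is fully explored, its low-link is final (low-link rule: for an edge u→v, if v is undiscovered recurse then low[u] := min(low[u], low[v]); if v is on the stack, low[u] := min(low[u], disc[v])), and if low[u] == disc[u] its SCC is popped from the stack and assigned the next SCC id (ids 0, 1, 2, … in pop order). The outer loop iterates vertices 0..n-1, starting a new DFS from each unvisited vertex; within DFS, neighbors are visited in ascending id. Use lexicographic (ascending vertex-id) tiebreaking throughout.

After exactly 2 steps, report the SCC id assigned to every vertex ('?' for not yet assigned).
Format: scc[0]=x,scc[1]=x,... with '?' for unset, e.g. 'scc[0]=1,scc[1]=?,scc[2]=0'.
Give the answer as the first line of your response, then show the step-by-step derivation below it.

scc[0]=?,scc[1]=?,scc[2]=?,scc[3]=?,scc[4]=?

step 1: low=(low[0]=0,low[1]=0,low[2]=1,low[3]=?,low[4]=1); scc=(scc[0]=?,scc[1]=?,scc[2]=?,scc[3]=?,scc[4]=?)
step 2: low=(low[0]=0,low[1]=0,low[2]=1,low[3]=?,low[4]=1); scc=(scc[0]=?,scc[1]=?,scc[2]=?,scc[3]=?,scc[4]=?)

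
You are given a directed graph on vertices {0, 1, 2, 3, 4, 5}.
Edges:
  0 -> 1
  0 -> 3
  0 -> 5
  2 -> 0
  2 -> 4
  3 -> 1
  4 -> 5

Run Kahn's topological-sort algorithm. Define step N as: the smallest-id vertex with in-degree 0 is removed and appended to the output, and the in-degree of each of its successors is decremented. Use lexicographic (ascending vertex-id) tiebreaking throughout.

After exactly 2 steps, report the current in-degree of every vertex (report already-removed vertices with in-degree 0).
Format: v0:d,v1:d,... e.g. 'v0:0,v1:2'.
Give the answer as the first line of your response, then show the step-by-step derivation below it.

v0:0,v1:1,v2:0,v3:0,v4:0,v5:1

step 1: output 2; order=[2]; indeg=(0,2,0,1,0,2)
step 2: output 0; order=[2,0]; indeg=(0,1,0,0,0,1)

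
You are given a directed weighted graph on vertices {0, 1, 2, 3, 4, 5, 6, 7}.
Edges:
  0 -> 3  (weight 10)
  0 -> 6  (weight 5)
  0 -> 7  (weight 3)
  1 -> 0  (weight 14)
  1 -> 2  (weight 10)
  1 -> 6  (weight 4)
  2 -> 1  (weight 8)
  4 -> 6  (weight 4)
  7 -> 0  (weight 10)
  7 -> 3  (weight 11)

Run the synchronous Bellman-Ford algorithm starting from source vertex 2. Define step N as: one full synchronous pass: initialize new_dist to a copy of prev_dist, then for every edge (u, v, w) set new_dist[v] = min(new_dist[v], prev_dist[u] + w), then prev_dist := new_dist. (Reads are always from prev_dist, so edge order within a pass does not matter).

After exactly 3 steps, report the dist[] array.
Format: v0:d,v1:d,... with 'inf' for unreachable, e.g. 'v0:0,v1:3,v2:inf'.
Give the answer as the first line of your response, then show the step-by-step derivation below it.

v0:22,v1:8,v2:0,v3:32,v4:inf,v5:inf,v6:12,v7:25

step 1: dist = v0:inf,v1:8,v2:0,v3:inf,v4:inf,v5:inf,v6:inf,v7:inf
step 2: dist = v0:22,v1:8,v2:0,v3:inf,v4:inf,v5:inf,v6:12,v7:inf
step 3: dist = v0:22,v1:8,v2:0,v3:32,v4:inf,v5:inf,v6:12,v7:25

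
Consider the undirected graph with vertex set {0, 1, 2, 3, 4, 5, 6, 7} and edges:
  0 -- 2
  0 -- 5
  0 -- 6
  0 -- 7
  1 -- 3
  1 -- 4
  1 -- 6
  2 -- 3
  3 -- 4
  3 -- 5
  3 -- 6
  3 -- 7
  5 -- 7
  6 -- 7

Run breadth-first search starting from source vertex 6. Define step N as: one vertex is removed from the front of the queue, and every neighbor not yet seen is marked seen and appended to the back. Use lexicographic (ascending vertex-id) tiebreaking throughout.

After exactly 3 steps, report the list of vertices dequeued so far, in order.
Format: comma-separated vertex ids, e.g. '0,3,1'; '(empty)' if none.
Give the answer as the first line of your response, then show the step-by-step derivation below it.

6,0,1

step 1: dequeue 6; queue=[0,1,3,7]; order=6
step 2: dequeue 0; queue=[1,3,7,2,5]; order=6,0
step 3: dequeue 1; queue=[3,7,2,5,4]; order=6,0,1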